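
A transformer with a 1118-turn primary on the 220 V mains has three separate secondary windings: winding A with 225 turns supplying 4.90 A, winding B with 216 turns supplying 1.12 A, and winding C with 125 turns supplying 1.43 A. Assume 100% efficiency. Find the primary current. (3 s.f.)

V_A = 220 × 225/1118 = 44.275 V; V_B = 220 × 216/1118 = 42.504 V; V_C = 220 × 125/1118 = 24.597 V.
P_out = V_A I_A + V_B I_B + V_C I_C = 44.275×4.90 + 42.504×1.12 + 24.597×1.43 = 216.95 + 47.605 + 35.174 = 299.73 W.
Ideal ⇒ P_in = P_out, so I_p = P_out/V_p = 299.73/220 = 1.36 A.

I_p ≈ 1.36 A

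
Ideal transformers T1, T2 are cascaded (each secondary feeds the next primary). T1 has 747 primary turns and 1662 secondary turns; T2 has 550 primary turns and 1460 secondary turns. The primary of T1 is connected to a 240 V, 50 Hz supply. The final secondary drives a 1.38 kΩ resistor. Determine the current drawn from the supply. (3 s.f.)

I_supply ≈ 6.07 A

After T1: V = 240.00 × 1662/747 = 533.98 V.
After T2: V = 533.98 × 1460/550 = 1417.5 V.
I_load = 1417.5/1380 = 1.0271 A, so P_out = 1417.5 × 1.0271 = 1455.9 W.
All ideal ⇒ P_in = P_out, so I_supply = 1455.9/240 = 6.07 A.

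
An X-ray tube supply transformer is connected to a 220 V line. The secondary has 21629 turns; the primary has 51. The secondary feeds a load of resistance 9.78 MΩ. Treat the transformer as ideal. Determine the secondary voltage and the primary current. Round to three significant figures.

V_s = V_p × N_s/N_p = 220 × 21629/51 = 93302 V.
I_s = V_s/R = 93302/(9.78×10^6) = 0.0095400 A.
I_p = I_s × N_s/N_p = 0.0095400 × 21629/51 = 4.05 A.

V_s ≈ 93300 V, I_p ≈ 4.05 A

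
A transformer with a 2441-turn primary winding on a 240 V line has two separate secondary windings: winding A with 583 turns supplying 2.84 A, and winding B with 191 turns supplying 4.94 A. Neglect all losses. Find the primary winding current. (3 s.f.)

I_p ≈ 1.06 A

V_A = 240 × 583/2441 = 57.321 V; V_B = 240 × 191/2441 = 18.779 V.
P_out = V_A I_A + V_B I_B = 57.321×2.84 + 18.779×4.94 = 162.79 + 92.769 = 255.56 W.
Ideal ⇒ P_in = P_out, so I_p = P_out/V_p = 255.56/240 = 1.06 A.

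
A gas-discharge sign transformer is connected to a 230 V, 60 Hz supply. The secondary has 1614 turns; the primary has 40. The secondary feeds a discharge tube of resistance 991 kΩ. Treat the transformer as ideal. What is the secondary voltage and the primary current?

V_s ≈ 9280 V, I_p ≈ 0.378 A

V_s = V_p × N_s/N_p = 230 × 1614/40 = 9280.5 V.
I_s = V_s/R = 9280.5/991000 = 0.0093648 A.
I_p = I_s × N_s/N_p = 0.0093648 × 1614/40 = 0.378 A.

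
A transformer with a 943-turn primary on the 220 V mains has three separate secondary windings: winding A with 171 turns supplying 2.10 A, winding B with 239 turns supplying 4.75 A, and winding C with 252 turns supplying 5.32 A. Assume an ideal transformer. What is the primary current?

V_A = 220 × 171/943 = 39.894 V; V_B = 220 × 239/943 = 55.758 V; V_C = 220 × 252/943 = 58.791 V.
P_out = V_A I_A + V_B I_B + V_C I_C = 39.894×2.10 + 55.758×4.75 + 58.791×5.32 = 83.777 + 264.85 + 312.77 = 661.40 W.
Ideal ⇒ P_in = P_out, so I_p = P_out/V_p = 661.40/220 = 3.01 A.

I_p ≈ 3.01 A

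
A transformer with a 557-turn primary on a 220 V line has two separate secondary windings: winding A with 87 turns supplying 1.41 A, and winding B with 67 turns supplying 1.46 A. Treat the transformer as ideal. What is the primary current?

V_A = 220 × 87/557 = 34.363 V; V_B = 220 × 67/557 = 26.463 V.
P_out = V_A I_A + V_B I_B = 34.363×1.41 + 26.463×1.46 = 48.451 + 38.636 = 87.088 W.
Ideal ⇒ P_in = P_out, so I_p = P_out/V_p = 87.088/220 = 0.396 A.

I_p ≈ 0.396 A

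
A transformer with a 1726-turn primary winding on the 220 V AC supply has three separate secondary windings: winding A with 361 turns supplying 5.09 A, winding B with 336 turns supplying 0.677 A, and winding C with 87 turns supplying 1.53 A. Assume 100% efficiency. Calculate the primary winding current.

V_A = 220 × 361/1726 = 46.014 V; V_B = 220 × 336/1726 = 42.827 V; V_C = 220 × 87/1726 = 11.089 V.
P_out = V_A I_A + V_B I_B + V_C I_C = 46.014×5.09 + 42.827×0.677 + 11.089×1.53 = 234.21 + 28.994 + 16.967 = 280.17 W.
Ideal ⇒ P_in = P_out, so I_p = P_out/V_p = 280.17/220 = 1.27 A.

I_p ≈ 1.27 A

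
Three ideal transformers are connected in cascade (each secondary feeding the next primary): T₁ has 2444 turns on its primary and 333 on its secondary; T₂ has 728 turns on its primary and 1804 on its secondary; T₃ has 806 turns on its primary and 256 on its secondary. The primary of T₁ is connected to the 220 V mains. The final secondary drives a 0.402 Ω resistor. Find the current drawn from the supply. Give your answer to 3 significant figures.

I_supply ≈ 6.29 A

After T₁: V = 220.00 × 333/2444 = 29.975 V.
After T₂: V = 29.975 × 1804/728 = 74.280 V.
After T₃: V = 74.280 × 256/806 = 23.593 V.
I_load = 23.593/0.402 = 58.688 A, so P_out = 23.593 × 58.688 = 1384.6 W.
All ideal ⇒ P_in = P_out, so I_supply = 1384.6/220 = 6.29 A.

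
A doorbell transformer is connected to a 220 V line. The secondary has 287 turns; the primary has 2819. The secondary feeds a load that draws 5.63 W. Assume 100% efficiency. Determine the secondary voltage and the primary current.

V_s = V_p × N_s/N_p = 220 × 287/2819 = 22.398 V.
I_s = P/V_s = 5.63/22.398 = 0.25136 A.
I_p = I_s × N_s/N_p = 0.25136 × 287/2819 = 0.0256 A.

V_s ≈ 22.4 V, I_p ≈ 0.0256 A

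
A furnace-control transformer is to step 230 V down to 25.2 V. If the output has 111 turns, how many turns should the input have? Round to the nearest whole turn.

N_in = 1013 turns

N_in/N_out = V_in/V_out, so N_in = 111 × 230/25.2 = 1013.1 ≈ 1013 turns.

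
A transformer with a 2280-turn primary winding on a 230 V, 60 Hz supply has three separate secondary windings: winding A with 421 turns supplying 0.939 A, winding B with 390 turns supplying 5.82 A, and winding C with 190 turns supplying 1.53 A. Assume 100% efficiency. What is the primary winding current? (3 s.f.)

V_A = 230 × 421/2280 = 42.469 V; V_B = 230 × 390/2280 = 39.342 V; V_C = 230 × 190/2280 = 19.167 V.
P_out = V_A I_A + V_B I_B + V_C I_C = 42.469×0.939 + 39.342×5.82 + 19.167×1.53 = 39.879 + 228.97 + 29.325 = 298.17 W.
Ideal ⇒ P_in = P_out, so I_p = P_out/V_p = 298.17/230 = 1.30 A.

I_p ≈ 1.30 A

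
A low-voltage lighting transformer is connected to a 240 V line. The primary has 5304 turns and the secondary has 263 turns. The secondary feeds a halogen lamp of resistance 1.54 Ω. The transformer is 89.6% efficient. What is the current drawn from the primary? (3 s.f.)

I_p ≈ 0.428 A

V_s = 240 × 263/5304 = 11.900 V.
I_s = V_s/R = 11.900/1.54 = 7.7276 A.
P_out = V_s I_s = 11.900 × 7.7276 = 91.962 W.
P_in = P_out/η = 91.962/0.896 = 102.64 W.
I_p = P_in/V_p = 102.64/240 = 0.428 A.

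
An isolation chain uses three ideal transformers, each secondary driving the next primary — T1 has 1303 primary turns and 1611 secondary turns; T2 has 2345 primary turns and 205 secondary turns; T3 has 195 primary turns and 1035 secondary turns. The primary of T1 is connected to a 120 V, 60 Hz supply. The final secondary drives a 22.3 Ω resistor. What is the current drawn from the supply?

Secondary of T1: V = 120.00 × 1611/1303 = 148.37 V.
Secondary of T2: V = 148.37 × 205/2345 = 12.970 V.
Secondary of T3: V = 12.970 × 1035/195 = 68.841 V.
I_load = 68.841/22.3 = 3.0871 A, so P_out = 68.841 × 3.0871 = 212.52 W.
All ideal ⇒ P_in = P_out, so I_supply = 212.52/120 = 1.77 A.

I_supply ≈ 1.77 A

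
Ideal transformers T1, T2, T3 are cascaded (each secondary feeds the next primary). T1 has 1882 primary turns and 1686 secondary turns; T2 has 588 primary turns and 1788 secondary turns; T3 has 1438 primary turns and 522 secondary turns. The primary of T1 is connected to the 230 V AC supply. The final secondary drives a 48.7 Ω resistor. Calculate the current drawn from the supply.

I_supply ≈ 4.62 A

Secondary of T1: V = 230.00 × 1686/1882 = 206.05 V.
Secondary of T2: V = 206.05 × 1788/588 = 626.55 V.
Secondary of T3: V = 626.55 × 522/1438 = 227.44 V.
I_load = 227.44/48.7 = 4.6702 A, so P_out = 227.44 × 4.6702 = 1062.2 W.
All ideal ⇒ P_in = P_out, so I_supply = 1062.2/230 = 4.62 A.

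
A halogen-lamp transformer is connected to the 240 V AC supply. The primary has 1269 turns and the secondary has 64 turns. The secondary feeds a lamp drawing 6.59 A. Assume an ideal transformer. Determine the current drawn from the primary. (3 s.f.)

For an ideal transformer I_p N_p = I_s N_s, so I_p = 6.59 × 64/1269 = 0.332 A.

I_p ≈ 0.332 A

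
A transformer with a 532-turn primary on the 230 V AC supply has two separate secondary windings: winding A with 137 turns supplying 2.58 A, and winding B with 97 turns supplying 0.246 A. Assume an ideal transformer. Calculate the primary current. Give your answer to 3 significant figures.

V_A = 230 × 137/532 = 59.229 V; V_B = 230 × 97/532 = 41.936 V.
P_out = V_A I_A + V_B I_B = 59.229×2.58 + 41.936×0.246 = 152.81 + 10.316 = 163.13 W.
Ideal ⇒ P_in = P_out, so I_p = P_out/V_p = 163.13/230 = 0.709 A.

I_p ≈ 0.709 A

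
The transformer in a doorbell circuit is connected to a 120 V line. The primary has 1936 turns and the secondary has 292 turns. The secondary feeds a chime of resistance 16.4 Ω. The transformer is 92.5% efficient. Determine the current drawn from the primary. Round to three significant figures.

I_p ≈ 0.180 A

V_s = 120 × 292/1936 = 18.099 V.
I_s = V_s/R = 18.099/16.4 = 1.1036 A.
P_out = V_s I_s = 18.099 × 1.1036 = 19.974 W.
P_in = P_out/η = 19.974/0.925 = 21.594 W.
I_p = P_in/V_p = 21.594/120 = 0.180 A.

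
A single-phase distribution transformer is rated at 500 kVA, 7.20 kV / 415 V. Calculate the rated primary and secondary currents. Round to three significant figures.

I_p ≈ 69.4 A, I_s ≈ 1200 A

I_p = S/V_p = 500000/7200 = 69.4 A.
I_s = S/V_s = 500000/415 = 1200 A.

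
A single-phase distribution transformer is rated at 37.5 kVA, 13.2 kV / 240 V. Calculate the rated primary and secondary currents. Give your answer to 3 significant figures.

I_p ≈ 2.84 A, I_s ≈ 156 A

I_p = S/V_p = 37500/13200 = 2.84 A.
I_s = S/V_s = 37500/240 = 156 A.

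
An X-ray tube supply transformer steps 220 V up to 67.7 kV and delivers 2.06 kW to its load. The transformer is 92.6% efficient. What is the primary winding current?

P_in = P_out/η = 2060/0.926 = 2224.6 W.
I_p = P_in/V_p = 2224.6/220 = 10.1 A.

I_p ≈ 10.1 A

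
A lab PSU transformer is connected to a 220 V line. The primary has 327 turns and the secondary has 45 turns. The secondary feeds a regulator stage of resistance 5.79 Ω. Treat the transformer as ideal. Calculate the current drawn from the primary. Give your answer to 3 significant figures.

I_p ≈ 0.720 A

V_s = V_p × N_s/N_p = 220 × 45/327 = 30.275 V.
I_s = V_s/R = 30.275/5.79 = 5.2289 A.
For an ideal transformer I_p N_p = I_s N_s, so I_p = 5.2289 × 45/327 = 0.720 A.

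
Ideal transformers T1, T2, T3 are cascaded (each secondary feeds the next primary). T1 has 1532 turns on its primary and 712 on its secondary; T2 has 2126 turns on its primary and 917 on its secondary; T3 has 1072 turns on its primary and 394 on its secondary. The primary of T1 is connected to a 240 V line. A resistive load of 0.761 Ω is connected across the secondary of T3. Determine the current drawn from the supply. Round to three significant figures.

Secondary of T1: V = 240.00 × 712/1532 = 111.54 V.
Secondary of T2: V = 111.54 × 917/2126 = 48.110 V.
Secondary of T3: V = 48.110 × 394/1072 = 17.682 V.
I_load = 17.682/0.761 = 23.236 A, so P_out = 17.682 × 23.236 = 410.86 W.
All ideal ⇒ P_in = P_out, so I_supply = 410.86/240 = 1.71 A.

I_supply ≈ 1.71 A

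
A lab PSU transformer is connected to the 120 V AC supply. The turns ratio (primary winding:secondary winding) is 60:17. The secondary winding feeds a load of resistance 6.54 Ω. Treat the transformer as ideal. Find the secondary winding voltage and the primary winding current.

V_s = V_p × N_s/N_p = 120 × 17/60 = 34.000 V.
I_s = V_s/R = 34.000/6.54 = 5.1988 A.
I_p = I_s × N_s/N_p = 5.1988 × 17/60 = 1.47 A.

V_s ≈ 34.0 V, I_p ≈ 1.47 A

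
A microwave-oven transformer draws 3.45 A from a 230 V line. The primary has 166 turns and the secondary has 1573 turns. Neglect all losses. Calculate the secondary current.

I_s ≈ 0.364 A

I_s/I_p = N_p/N_s, so I_s = 3.45 × 166/1573 = 0.364 A.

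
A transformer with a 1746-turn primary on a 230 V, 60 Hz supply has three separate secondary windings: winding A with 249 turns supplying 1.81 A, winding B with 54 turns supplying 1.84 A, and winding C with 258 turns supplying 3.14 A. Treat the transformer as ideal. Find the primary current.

I_p ≈ 0.779 A

V_A = 230 × 249/1746 = 32.801 V; V_B = 230 × 54/1746 = 7.1134 V; V_C = 230 × 258/1746 = 33.986 V.
P_out = V_A I_A + V_B I_B + V_C I_C = 32.801×1.81 + 7.1134×1.84 + 33.986×3.14 = 59.369 + 13.089 + 106.72 = 179.17 W.
Ideal ⇒ P_in = P_out, so I_p = P_out/V_p = 179.17/230 = 0.779 A.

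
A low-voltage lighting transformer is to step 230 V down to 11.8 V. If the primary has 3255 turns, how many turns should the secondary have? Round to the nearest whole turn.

N_s/N_p = V_s/V_p, so N_s = 3255 × 11.8/230 = 167.0 ≈ 167 turns.

N_s = 167 turns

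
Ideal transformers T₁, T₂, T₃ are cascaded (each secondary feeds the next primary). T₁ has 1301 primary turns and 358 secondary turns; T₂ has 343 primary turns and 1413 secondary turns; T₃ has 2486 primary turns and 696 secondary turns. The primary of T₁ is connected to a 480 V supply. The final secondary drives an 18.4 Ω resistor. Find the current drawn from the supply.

Secondary of T₁: V = 480.00 × 358/1301 = 132.08 V.
Secondary of T₂: V = 132.08 × 1413/343 = 544.12 V.
Secondary of T₃: V = 544.12 × 696/2486 = 152.34 V.
I_load = 152.34/18.4 = 8.2791 A, so P_out = 152.34 × 8.2791 = 1261.2 W.
All ideal ⇒ P_in = P_out, so I_supply = 1261.2/480 = 2.63 A.

I_supply ≈ 2.63 A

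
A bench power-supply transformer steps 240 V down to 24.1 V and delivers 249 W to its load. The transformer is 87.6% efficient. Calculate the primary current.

I_p ≈ 1.18 A

P_in = P_out/η = 249/0.876 = 284.25 W.
I_p = P_in/V_p = 284.25/240 = 1.18 A.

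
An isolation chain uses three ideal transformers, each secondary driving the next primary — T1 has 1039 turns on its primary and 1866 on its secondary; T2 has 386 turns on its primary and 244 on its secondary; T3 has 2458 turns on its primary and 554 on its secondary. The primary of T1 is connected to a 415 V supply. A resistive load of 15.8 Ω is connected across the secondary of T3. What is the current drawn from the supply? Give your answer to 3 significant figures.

After T1: V = 415.00 × 1866/1039 = 745.32 V.
After T2: V = 745.32 × 244/386 = 471.14 V.
After T3: V = 471.14 × 554/2458 = 106.19 V.
I_load = 106.19/15.8 = 6.7207 A, so P_out = 106.19 × 6.7207 = 713.66 W.
All ideal ⇒ P_in = P_out, so I_supply = 713.66/415 = 1.72 A.

I_supply ≈ 1.72 A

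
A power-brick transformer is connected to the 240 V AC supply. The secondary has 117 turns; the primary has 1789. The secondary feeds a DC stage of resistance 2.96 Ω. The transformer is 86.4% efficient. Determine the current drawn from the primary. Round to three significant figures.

I_p ≈ 0.401 A

V_s = 240 × 117/1789 = 15.696 V.
I_s = V_s/R = 15.696/2.96 = 5.3027 A.
P_out = V_s I_s = 15.696 × 5.3027 = 83.230 W.
P_in = P_out/η = 83.230/0.864 = 96.331 W.
I_p = P_in/V_p = 96.331/240 = 0.401 A.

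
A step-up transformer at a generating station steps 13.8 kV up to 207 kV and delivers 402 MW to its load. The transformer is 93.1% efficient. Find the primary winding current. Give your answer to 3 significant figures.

P_in = P_out/η = 4.02×10^8/0.931 = 4.3179×10^8 W.
I_p = P_in/V_p = 4.3179×10^8/13800 = 31300 A.

I_p ≈ 31300 A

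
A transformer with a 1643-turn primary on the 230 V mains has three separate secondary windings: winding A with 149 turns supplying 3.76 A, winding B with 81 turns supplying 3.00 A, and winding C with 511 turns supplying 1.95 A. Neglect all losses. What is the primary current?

V_A = 230 × 149/1643 = 20.858 V; V_B = 230 × 81/1643 = 11.339 V; V_C = 230 × 511/1643 = 71.534 V.
P_out = V_A I_A + V_B I_B + V_C I_C = 20.858×3.76 + 11.339×3.00 + 71.534×1.95 = 78.427 + 34.017 + 139.49 = 251.93 W.
Ideal ⇒ P_in = P_out, so I_p = P_out/V_p = 251.93/230 = 1.10 A.

I_p ≈ 1.10 A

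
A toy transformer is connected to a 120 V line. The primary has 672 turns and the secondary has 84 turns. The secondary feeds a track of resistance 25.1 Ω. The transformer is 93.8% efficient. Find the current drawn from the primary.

V_s = 120 × 84/672 = 15.000 V.
I_s = V_s/R = 15.000/25.1 = 0.59761 A.
P_out = V_s I_s = 15.000 × 0.59761 = 8.9641 W.
P_in = P_out/η = 8.9641/0.938 = 9.5567 W.
I_p = P_in/V_p = 9.5567/120 = 0.0796 A.

I_p ≈ 0.0796 A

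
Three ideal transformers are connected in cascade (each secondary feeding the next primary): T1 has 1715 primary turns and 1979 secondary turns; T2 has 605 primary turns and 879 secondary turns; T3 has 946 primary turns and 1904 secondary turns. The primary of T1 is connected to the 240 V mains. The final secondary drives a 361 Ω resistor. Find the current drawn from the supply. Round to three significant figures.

I_supply ≈ 7.57 A

Secondary of T1: V = 240.00 × 1979/1715 = 276.94 V.
Secondary of T2: V = 276.94 × 879/605 = 402.37 V.
Secondary of T3: V = 402.37 × 1904/946 = 809.85 V.
I_load = 809.85/361 = 2.2433 A, so P_out = 809.85 × 2.2433 = 1816.8 W.
All ideal ⇒ P_in = P_out, so I_supply = 1816.8/240 = 7.57 A.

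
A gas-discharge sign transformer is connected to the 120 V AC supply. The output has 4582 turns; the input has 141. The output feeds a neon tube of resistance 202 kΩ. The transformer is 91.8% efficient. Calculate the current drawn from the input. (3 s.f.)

I_in ≈ 0.683 A

V_out = 120 × 4582/141 = 3899.6 V.
I_out = V_out/R = 3899.6/202000 = 0.019305 A.
P_out = V_out I_out = 3899.6 × 0.019305 = 75.281 W.
P_in = P_out/η = 75.281/0.918 = 82.005 W.
I_in = P_in/V_in = 82.005/120 = 0.683 A.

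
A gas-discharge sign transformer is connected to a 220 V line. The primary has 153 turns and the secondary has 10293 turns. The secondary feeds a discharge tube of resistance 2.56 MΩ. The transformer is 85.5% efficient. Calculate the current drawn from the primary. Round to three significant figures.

I_p ≈ 0.455 A

V_s = 220 × 10293/153 = 14800 V.
I_s = V_s/R = 14800/(2.56×10^6) = 0.0057814 A.
P_out = V_s I_s = 14800 × 0.0057814 = 85.567 W.
P_in = P_out/η = 85.567/0.855 = 100.08 W.
I_p = P_in/V_p = 100.08/220 = 0.455 A.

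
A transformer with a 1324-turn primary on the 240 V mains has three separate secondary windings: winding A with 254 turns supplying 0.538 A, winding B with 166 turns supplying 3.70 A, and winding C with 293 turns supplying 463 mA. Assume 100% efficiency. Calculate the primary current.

I_p ≈ 0.670 A

V_A = 240 × 254/1324 = 46.042 V; V_B = 240 × 166/1324 = 30.091 V; V_C = 240 × 293/1324 = 53.112 V.
P_out = V_A I_A + V_B I_B + V_C I_C = 46.042×0.538 + 30.091×3.70 + 53.112×0.463 = 24.771 + 111.34 + 24.591 = 160.70 W.
Ideal ⇒ P_in = P_out, so I_p = P_out/V_p = 160.70/240 = 0.670 A.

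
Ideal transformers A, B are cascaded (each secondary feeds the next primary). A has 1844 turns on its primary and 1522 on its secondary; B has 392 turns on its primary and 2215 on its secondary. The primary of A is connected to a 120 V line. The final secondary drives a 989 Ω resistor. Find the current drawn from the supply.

Secondary of A: V = 120.00 × 1522/1844 = 99.046 V.
Secondary of B: V = 99.046 × 2215/392 = 559.66 V.
I_load = 559.66/989 = 0.56588 A, so P_out = 559.66 × 0.56588 = 316.70 W.
All ideal ⇒ P_in = P_out, so I_supply = 316.70/120 = 2.64 A.

I_supply ≈ 2.64 A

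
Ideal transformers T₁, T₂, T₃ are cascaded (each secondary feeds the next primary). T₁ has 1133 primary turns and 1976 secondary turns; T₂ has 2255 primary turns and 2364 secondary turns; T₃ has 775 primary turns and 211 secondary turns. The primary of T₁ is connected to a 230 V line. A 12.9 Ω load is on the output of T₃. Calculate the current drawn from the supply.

After T₁: V = 230.00 × 1976/1133 = 401.13 V.
After T₂: V = 401.13 × 2364/2255 = 420.52 V.
After T₃: V = 420.52 × 211/775 = 114.49 V.
I_load = 114.49/12.9 = 8.8752 A, so P_out = 114.49 × 8.8752 = 1016.1 W.
All ideal ⇒ P_in = P_out, so I_supply = 1016.1/230 = 4.42 A.

I_supply ≈ 4.42 A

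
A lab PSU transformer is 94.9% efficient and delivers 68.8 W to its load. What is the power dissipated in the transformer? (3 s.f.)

P_loss ≈ 3.70 W

P_in = P_out/η = 68.8/0.949 = 72.4974 W.
P_loss = P_in − P_out = 72.4974 − 68.8 = 3.70 W.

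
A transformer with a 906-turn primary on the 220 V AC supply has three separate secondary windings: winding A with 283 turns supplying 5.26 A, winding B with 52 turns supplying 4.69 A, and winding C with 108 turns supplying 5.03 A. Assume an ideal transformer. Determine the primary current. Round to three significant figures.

V_A = 220 × 283/906 = 68.720 V; V_B = 220 × 52/906 = 12.627 V; V_C = 220 × 108/906 = 26.225 V.
P_out = V_A I_A + V_B I_B + V_C I_C = 68.720×5.26 + 12.627×4.69 + 26.225×5.03 = 361.47 + 59.220 + 131.91 = 552.60 W.
Ideal ⇒ P_in = P_out, so I_p = P_out/V_p = 552.60/220 = 2.51 A.

I_p ≈ 2.51 A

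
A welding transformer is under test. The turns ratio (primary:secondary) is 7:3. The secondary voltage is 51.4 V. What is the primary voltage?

V_p ≈ 120 V

V_p/V_s = N_p/N_s, so V_p = 51.4 × 7/3 = 120 V.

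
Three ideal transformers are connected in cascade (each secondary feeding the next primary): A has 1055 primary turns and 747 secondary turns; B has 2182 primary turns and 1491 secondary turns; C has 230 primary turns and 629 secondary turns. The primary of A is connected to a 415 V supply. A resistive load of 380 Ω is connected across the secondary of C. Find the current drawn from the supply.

I_supply ≈ 1.91 A

Secondary of A: V = 415.00 × 747/1055 = 293.84 V.
Secondary of B: V = 293.84 × 1491/2182 = 200.79 V.
Secondary of C: V = 200.79 × 629/230 = 549.11 V.
I_load = 549.11/380 = 1.4450 A, so P_out = 549.11 × 1.4450 = 793.49 W.
All ideal ⇒ P_in = P_out, so I_supply = 793.49/415 = 1.91 A.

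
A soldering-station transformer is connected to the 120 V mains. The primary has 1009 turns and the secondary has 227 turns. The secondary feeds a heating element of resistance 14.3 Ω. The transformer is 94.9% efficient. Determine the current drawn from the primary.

I_p ≈ 0.448 A

V_s = 120 × 227/1009 = 26.997 V.
I_s = V_s/R = 26.997/14.3 = 1.8879 A.
P_out = V_s I_s = 26.997 × 1.8879 = 50.968 W.
P_in = P_out/η = 50.968/0.949 = 53.707 W.
I_p = P_in/V_p = 53.707/120 = 0.448 A.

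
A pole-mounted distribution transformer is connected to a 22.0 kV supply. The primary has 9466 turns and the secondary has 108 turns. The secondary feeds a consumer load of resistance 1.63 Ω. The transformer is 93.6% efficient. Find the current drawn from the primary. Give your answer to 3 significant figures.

I_p ≈ 1.88 A

V_s = 22000 × 108/9466 = 251.00 V.
I_s = V_s/R = 251.00/1.63 = 153.99 A.
P_out = V_s I_s = 251.00 × 153.99 = 38652 W.
P_in = P_out/η = 38652/0.936 = 41295 W.
I_p = P_in/V_p = 41295/22000 = 1.88 A.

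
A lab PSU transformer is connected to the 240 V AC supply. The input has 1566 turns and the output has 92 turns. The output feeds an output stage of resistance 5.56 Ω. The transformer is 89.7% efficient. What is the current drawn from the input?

I_in ≈ 0.166 A

V_out = 240 × 92/1566 = 14.100 V.
I_out = V_out/R = 14.100/5.56 = 2.5359 A.
P_out = V_out I_out = 14.100 × 2.5359 = 35.755 W.
P_in = P_out/η = 35.755/0.897 = 39.861 W.
I_in = P_in/V_in = 39.861/240 = 0.166 A.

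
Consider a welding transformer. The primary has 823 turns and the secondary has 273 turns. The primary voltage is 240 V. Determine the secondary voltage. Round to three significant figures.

V_s/V_p = N_s/N_p, so V_s = 240 × 273/823 = 79.6 V.

V_s ≈ 79.6 V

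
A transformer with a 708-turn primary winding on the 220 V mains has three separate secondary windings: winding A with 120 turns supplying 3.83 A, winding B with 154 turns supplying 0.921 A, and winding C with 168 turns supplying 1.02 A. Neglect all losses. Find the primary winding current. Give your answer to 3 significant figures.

I_p ≈ 1.09 A

V_A = 220 × 120/708 = 37.288 V; V_B = 220 × 154/708 = 47.853 V; V_C = 220 × 168/708 = 52.203 V.
P_out = V_A I_A + V_B I_B + V_C I_C = 37.288×3.83 + 47.853×0.921 + 52.203×1.02 = 142.81 + 44.073 + 53.247 = 240.13 W.
Ideal ⇒ P_in = P_out, so I_p = P_out/V_p = 240.13/220 = 1.09 A.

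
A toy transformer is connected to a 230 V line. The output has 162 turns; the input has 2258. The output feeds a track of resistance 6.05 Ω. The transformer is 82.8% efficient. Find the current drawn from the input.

I_in ≈ 0.236 A

V_out = 230 × 162/2258 = 16.501 V.
I_out = V_out/R = 16.501/6.05 = 2.7275 A.
P_out = V_out I_out = 16.501 × 2.7275 = 45.007 W.
P_in = P_out/η = 45.007/0.828 = 54.357 W.
I_in = P_in/V_in = 54.357/230 = 0.236 A.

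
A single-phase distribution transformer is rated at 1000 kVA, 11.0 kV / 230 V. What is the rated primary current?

I_p ≈ 90.9 A

I_p = S/V_p = 1000000/11000 = 90.9 A.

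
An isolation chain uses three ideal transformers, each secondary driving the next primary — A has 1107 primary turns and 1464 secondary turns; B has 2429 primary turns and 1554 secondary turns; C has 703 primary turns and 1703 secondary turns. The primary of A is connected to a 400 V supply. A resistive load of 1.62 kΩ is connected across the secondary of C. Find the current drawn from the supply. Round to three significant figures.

I_supply ≈ 1.04 A

Secondary of A: V = 400.00 × 1464/1107 = 529.00 V.
Secondary of B: V = 529.00 × 1554/2429 = 338.44 V.
Secondary of C: V = 338.44 × 1703/703 = 819.85 V.
I_load = 819.85/1620 = 0.50608 A, so P_out = 819.85 × 0.50608 = 414.91 W.
All ideal ⇒ P_in = P_out, so I_supply = 414.91/400 = 1.04 A.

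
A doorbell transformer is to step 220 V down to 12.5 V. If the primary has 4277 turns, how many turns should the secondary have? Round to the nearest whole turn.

N_s/N_p = V_s/V_p, so N_s = 4277 × 12.5/220 = 243.0 ≈ 243 turns.

N_s = 243 turns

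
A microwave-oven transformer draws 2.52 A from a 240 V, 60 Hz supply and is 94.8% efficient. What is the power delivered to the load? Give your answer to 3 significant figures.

P_in = V_p I_p = 240 × 2.52 = 604.80 W.
P_out = η P_in = 0.948 × 604.80 = 573 W.

P_out ≈ 573 W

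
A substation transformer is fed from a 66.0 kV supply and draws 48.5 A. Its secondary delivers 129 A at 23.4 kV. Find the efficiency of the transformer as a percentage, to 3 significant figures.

η ≈ 94.3%

P_in = 66000 × 48.5 = 3.20100×10^6 W.
P_out = 23400 × 129 = 3.01860×10^6 W.
η = P_out/P_in = 3.01860×10^6/(3.20100×10^6) = 0.943.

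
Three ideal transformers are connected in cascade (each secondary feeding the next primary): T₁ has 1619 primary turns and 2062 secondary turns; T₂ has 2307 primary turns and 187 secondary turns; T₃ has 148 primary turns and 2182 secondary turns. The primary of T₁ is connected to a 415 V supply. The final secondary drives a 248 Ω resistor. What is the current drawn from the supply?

I_supply ≈ 3.88 A

After T₁: V = 415.00 × 2062/1619 = 528.55 V.
After T₂: V = 528.55 × 187/2307 = 42.843 V.
After T₃: V = 42.843 × 2182/148 = 631.65 V.
I_load = 631.65/248 = 2.5470 A, so P_out = 631.65 × 2.5470 = 1608.8 W.
All ideal ⇒ P_in = P_out, so I_supply = 1608.8/415 = 3.88 A.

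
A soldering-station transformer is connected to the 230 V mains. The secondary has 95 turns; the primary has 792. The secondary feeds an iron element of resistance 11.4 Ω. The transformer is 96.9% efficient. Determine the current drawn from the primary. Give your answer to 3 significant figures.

V_s = 230 × 95/792 = 27.588 V.
I_s = V_s/R = 27.588/11.4 = 2.4200 A.
P_out = V_s I_s = 27.588 × 2.4200 = 66.765 W.
P_in = P_out/η = 66.765/0.969 = 68.901 W.
I_p = P_in/V_p = 68.901/230 = 0.300 A.

I_p ≈ 0.300 A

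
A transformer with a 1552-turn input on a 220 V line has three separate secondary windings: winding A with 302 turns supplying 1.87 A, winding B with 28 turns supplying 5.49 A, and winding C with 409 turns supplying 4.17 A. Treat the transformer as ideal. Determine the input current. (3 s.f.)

V_A = 220 × 302/1552 = 42.809 V; V_B = 220 × 28/1552 = 3.9691 V; V_C = 220 × 409/1552 = 57.977 V.
P_out = V_A I_A + V_B I_B + V_C I_C = 42.809×1.87 + 3.9691×5.49 + 57.977×4.17 = 80.053 + 21.790 + 241.76 = 343.61 W.
Ideal ⇒ P_in = P_out, so I_in = P_out/V_in = 343.61/220 = 1.56 A.

I_in ≈ 1.56 A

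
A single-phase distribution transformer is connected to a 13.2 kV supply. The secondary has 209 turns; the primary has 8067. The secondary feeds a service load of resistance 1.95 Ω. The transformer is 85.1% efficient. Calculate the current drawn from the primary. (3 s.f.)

V_s = 13200 × 209/8067 = 341.99 V.
I_s = V_s/R = 341.99/1.95 = 175.38 A.
P_out = V_s I_s = 341.99 × 175.38 = 59977 W.
P_in = P_out/η = 59977/0.851 = 70478 W.
I_p = P_in/V_p = 70478/13200 = 5.34 A.

I_p ≈ 5.34 A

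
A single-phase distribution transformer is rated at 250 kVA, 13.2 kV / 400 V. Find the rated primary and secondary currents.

I_p = S/V_p = 250000/13200 = 18.9 A.
I_s = S/V_s = 250000/400 = 625 A.

I_p ≈ 18.9 A, I_s ≈ 625 A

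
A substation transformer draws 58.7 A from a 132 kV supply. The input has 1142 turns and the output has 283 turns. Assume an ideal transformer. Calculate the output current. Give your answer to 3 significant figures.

I_out ≈ 237 A

I_out/I_in = N_in/N_out, so I_out = 58.7 × 1142/283 = 237 A.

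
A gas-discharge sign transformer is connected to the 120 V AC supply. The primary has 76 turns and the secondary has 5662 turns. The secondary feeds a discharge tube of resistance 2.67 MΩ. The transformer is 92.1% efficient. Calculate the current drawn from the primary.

V_s = 120 × 5662/76 = 8940.0 V.
I_s = V_s/R = 8940.0/(2.67×10^6) = 0.0033483 A.
P_out = V_s I_s = 8940.0 × 0.0033483 = 29.934 W.
P_in = P_out/η = 29.934/0.921 = 32.502 W.
I_p = P_in/V_p = 32.502/120 = 0.271 A.

I_p ≈ 0.271 A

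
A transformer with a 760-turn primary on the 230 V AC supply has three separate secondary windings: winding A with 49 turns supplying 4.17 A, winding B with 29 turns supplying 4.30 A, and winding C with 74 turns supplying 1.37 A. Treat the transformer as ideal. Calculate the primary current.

I_p ≈ 0.566 A

V_A = 230 × 49/760 = 14.829 V; V_B = 230 × 29/760 = 8.7763 V; V_C = 230 × 74/760 = 22.395 V.
P_out = V_A I_A + V_B I_B + V_C I_C = 14.829×4.17 + 8.7763×4.30 + 22.395×1.37 = 61.837 + 37.738 + 30.681 = 130.26 W.
Ideal ⇒ P_in = P_out, so I_p = P_out/V_p = 130.26/230 = 0.566 A.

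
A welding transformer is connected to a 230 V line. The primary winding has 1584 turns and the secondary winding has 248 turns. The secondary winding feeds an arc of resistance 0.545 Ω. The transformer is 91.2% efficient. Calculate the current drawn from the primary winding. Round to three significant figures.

V_s = 230 × 248/1584 = 36.010 V.
I_s = V_s/R = 36.010/0.545 = 66.074 A.
P_out = V_s I_s = 36.010 × 66.074 = 2379.3 W.
P_in = P_out/η = 2379.3/0.912 = 2608.9 W.
I_p = P_in/V_p = 2608.9/230 = 11.3 A.

I_p ≈ 11.3 A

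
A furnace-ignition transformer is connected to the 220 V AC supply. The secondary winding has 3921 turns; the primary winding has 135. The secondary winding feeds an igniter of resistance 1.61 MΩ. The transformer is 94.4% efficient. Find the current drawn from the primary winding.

I_p ≈ 0.122 A

V_s = 220 × 3921/135 = 6389.8 V.
I_s = V_s/R = 6389.8/(1.61×10^6) = 0.0039688 A.
P_out = V_s I_s = 6389.8 × 0.0039688 = 25.360 W.
P_in = P_out/η = 25.360/0.944 = 26.864 W.
I_p = P_in/V_p = 26.864/220 = 0.122 A.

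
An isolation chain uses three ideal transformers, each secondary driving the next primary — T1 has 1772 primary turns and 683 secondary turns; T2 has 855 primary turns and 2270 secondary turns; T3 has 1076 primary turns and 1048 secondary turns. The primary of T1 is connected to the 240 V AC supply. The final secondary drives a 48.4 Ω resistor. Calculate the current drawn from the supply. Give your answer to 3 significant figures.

I_supply ≈ 4.93 A

After T1: V = 240.00 × 683/1772 = 92.506 V.
After T2: V = 92.506 × 2270/855 = 245.60 V.
After T3: V = 245.60 × 1048/1076 = 239.21 V.
I_load = 239.21/48.4 = 4.9423 A, so P_out = 239.21 × 4.9423 = 1182.2 W.
All ideal ⇒ P_in = P_out, so I_supply = 1182.2/240 = 4.93 A.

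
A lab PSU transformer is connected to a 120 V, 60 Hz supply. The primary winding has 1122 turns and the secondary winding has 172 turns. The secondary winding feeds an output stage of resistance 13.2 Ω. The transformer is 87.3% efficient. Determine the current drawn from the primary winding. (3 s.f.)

V_s = 120 × 172/1122 = 18.396 V.
I_s = V_s/R = 18.396/13.2 = 1.3936 A.
P_out = V_s I_s = 18.396 × 1.3936 = 25.637 W.
P_in = P_out/η = 25.637/0.873 = 29.366 W.
I_p = P_in/V_p = 29.366/120 = 0.245 A.

I_p ≈ 0.245 A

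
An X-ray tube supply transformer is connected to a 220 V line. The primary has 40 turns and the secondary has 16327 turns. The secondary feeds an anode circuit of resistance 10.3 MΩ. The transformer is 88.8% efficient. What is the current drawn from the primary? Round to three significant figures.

V_s = 220 × 16327/40 = 89798 V.
I_s = V_s/R = 89798/(1.03×10^7) = 0.0087183 A.
P_out = V_s I_s = 89798 × 0.0087183 = 782.89 W.
P_in = P_out/η = 782.89/0.888 = 881.63 W.
I_p = P_in/V_p = 881.63/220 = 4.01 A.

I_p ≈ 4.01 A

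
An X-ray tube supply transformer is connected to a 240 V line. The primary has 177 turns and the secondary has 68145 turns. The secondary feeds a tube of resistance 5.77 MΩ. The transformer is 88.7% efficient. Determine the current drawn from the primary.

I_p ≈ 6.95 A

V_s = 240 × 68145/177 = 92400 V.
I_s = V_s/R = 92400/(5.77×10^6) = 0.016014 A.
P_out = V_s I_s = 92400 × 0.016014 = 1479.7 W.
P_in = P_out/η = 1479.7/0.887 = 1668.2 W.
I_p = P_in/V_p = 1668.2/240 = 6.95 A.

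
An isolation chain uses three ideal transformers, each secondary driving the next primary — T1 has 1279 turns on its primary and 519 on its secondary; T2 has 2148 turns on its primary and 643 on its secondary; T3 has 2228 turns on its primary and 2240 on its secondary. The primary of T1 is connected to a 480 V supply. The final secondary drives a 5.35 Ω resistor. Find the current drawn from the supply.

I_supply ≈ 1.34 A

After T1: V = 480.00 × 519/1279 = 194.78 V.
After T2: V = 194.78 × 643/2148 = 58.306 V.
After T3: V = 58.306 × 2240/2228 = 58.620 V.
I_load = 58.620/5.35 = 10.957 A, so P_out = 58.620 × 10.957 = 642.31 W.
All ideal ⇒ P_in = P_out, so I_supply = 642.31/480 = 1.34 A.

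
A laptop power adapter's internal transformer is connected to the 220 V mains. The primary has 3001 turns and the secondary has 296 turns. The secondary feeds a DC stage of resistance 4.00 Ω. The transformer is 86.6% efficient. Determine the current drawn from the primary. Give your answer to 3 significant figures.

V_s = 220 × 296/3001 = 21.699 V.
I_s = V_s/R = 21.699/4.00 = 5.4249 A.
P_out = V_s I_s = 21.699 × 5.4249 = 117.72 W.
P_in = P_out/η = 117.72/0.866 = 135.93 W.
I_p = P_in/V_p = 135.93/220 = 0.618 A.

I_p ≈ 0.618 A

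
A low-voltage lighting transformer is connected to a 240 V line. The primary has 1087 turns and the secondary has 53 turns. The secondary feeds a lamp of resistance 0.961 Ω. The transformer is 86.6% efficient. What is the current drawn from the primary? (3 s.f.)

V_s = 240 × 53/1087 = 11.702 V.
I_s = V_s/R = 11.702/0.961 = 12.177 A.
P_out = V_s I_s = 11.702 × 12.177 = 142.49 W.
P_in = P_out/η = 142.49/0.866 = 164.54 W.
I_p = P_in/V_p = 164.54/240 = 0.686 A.

I_p ≈ 0.686 A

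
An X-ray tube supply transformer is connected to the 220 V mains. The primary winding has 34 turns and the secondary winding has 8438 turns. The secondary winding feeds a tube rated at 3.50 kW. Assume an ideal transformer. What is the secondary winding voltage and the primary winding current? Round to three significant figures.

V_s ≈ 54600 V, I_p ≈ 15.9 A

V_s = V_p × N_s/N_p = 220 × 8438/34 = 54599 V.
I_s = P/V_s = 3500/54599 = 0.064104 A.
I_p = I_s × N_s/N_p = 0.064104 × 8438/34 = 15.9 A.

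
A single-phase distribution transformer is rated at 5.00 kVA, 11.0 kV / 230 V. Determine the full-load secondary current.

I_s = S/V_s = 5000/230 = 21.7 A.

I_s ≈ 21.7 A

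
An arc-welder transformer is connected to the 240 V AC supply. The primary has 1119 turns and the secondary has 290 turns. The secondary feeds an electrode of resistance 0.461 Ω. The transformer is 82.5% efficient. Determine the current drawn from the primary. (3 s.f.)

V_s = 240 × 290/1119 = 62.198 V.
I_s = V_s/R = 62.198/0.461 = 134.92 A.
P_out = V_s I_s = 62.198 × 134.92 = 8391.8 W.
P_in = P_out/η = 8391.8/0.825 = 10172 W.
I_p = P_in/V_p = 10172/240 = 42.4 A.

I_p ≈ 42.4 A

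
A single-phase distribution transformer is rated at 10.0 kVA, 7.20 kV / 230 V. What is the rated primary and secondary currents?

I_p ≈ 1.39 A, I_s ≈ 43.5 A

I_p = S/V_p = 10000/7200 = 1.39 A.
I_s = S/V_s = 10000/230 = 43.5 A.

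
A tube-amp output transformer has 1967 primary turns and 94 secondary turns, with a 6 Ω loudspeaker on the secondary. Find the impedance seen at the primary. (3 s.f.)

Z_p = (N_p/N_s)² × Z_s = (1967/94)² × 6 = 2630 Ω.

Z_p ≈ 2630 Ω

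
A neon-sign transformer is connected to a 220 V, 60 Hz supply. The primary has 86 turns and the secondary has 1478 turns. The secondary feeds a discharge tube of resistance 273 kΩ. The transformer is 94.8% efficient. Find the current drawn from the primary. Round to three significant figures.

I_p ≈ 0.251 A

V_s = 220 × 1478/86 = 3780.9 V.
I_s = V_s/R = 3780.9/273000 = 0.013850 A.
P_out = V_s I_s = 3780.9 × 0.013850 = 52.364 W.
P_in = P_out/η = 52.364/0.948 = 55.237 W.
I_p = P_in/V_p = 55.237/220 = 0.251 A.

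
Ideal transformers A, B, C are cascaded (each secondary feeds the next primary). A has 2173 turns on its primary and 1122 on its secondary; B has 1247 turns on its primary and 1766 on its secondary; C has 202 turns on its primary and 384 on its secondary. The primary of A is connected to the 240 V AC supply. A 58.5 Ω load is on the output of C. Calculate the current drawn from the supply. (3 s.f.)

I_supply ≈ 7.93 A

Secondary of A: V = 240.00 × 1122/2173 = 123.92 V.
Secondary of B: V = 123.92 × 1766/1247 = 175.50 V.
Secondary of C: V = 175.50 × 384/202 = 333.62 V.
I_load = 333.62/58.5 = 5.7029 A, so P_out = 333.62 × 5.7029 = 1902.6 W.
All ideal ⇒ P_in = P_out, so I_supply = 1902.6/240 = 7.93 A.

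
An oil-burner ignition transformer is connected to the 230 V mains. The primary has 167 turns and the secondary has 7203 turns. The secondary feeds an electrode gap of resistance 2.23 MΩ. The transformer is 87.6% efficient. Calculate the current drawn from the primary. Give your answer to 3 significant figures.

V_s = 230 × 7203/167 = 9920.3 V.
I_s = V_s/R = 9920.3/(2.23×10^6) = 0.0044486 A.
P_out = V_s I_s = 9920.3 × 0.0044486 = 44.131 W.
P_in = P_out/η = 44.131/0.876 = 50.378 W.
I_p = P_in/V_p = 50.378/230 = 0.219 A.

I_p ≈ 0.219 A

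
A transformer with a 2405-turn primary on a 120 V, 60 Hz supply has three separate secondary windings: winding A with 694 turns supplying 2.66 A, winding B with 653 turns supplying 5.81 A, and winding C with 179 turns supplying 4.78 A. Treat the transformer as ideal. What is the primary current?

V_A = 120 × 694/2405 = 34.628 V; V_B = 120 × 653/2405 = 32.582 V; V_C = 120 × 179/2405 = 8.9314 V.
P_out = V_A I_A + V_B I_B + V_C I_C = 34.628×2.66 + 32.582×5.81 + 8.9314×4.78 = 92.110 + 189.30 + 42.692 = 324.10 W.
Ideal ⇒ P_in = P_out, so I_p = P_out/V_p = 324.10/120 = 2.70 A.

I_p ≈ 2.70 A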